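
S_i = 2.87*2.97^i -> [2.87, 8.52, 25.32, 75.19, 223.31]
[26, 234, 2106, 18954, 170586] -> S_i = 26*9^i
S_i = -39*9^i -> [-39, -351, -3159, -28431, -255879]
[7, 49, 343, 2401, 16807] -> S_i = 7*7^i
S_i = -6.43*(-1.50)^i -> [-6.43, 9.64, -14.47, 21.7, -32.55]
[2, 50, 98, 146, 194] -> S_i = 2 + 48*i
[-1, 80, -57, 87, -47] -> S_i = Random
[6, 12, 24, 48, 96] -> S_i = 6*2^i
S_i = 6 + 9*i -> [6, 15, 24, 33, 42]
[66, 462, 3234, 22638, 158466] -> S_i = 66*7^i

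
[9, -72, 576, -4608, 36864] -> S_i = 9*-8^i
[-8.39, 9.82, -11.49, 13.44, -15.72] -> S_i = -8.39*(-1.17)^i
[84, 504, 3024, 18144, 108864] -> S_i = 84*6^i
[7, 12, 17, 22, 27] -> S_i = 7 + 5*i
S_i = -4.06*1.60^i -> [-4.06, -6.5, -10.39, -16.63, -26.61]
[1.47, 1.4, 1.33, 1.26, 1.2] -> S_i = 1.47*0.95^i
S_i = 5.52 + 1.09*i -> [5.52, 6.61, 7.7, 8.79, 9.88]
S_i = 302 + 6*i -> [302, 308, 314, 320, 326]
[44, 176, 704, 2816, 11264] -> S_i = 44*4^i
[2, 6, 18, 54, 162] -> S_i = 2*3^i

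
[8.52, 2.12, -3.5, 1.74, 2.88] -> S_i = Random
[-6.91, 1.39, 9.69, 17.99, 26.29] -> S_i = -6.91 + 8.30*i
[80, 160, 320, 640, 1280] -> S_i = 80*2^i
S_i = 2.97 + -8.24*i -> [2.97, -5.27, -13.51, -21.75, -29.99]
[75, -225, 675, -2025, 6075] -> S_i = 75*-3^i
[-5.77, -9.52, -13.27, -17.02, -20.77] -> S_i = -5.77 + -3.75*i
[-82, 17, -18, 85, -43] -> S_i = Random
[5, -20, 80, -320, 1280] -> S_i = 5*-4^i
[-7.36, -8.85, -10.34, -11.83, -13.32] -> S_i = -7.36 + -1.49*i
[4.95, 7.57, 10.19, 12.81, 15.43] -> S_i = 4.95 + 2.62*i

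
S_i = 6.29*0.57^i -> [6.29, 3.59, 2.04, 1.16, 0.66]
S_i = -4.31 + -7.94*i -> [-4.31, -12.25, -20.19, -28.13, -36.07]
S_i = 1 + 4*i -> [1, 5, 9, 13, 17]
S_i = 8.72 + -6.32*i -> [8.72, 2.4, -3.92, -10.24, -16.56]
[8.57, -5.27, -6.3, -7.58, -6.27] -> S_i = Random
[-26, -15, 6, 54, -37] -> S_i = Random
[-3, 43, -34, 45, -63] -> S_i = Random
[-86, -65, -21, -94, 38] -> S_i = Random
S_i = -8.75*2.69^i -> [-8.75, -23.54, -63.32, -170.32, -458.16]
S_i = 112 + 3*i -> [112, 115, 118, 121, 124]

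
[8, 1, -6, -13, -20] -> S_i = 8 + -7*i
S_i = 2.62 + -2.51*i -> [2.62, 0.11, -2.4, -4.91, -7.42]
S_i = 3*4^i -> [3, 12, 48, 192, 768]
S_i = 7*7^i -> [7, 49, 343, 2401, 16807]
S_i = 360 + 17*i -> [360, 377, 394, 411, 428]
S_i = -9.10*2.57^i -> [-9.1, -23.39, -60.1, -154.47, -396.98]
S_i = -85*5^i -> [-85, -425, -2125, -10625, -53125]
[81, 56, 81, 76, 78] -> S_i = Random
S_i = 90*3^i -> [90, 270, 810, 2430, 7290]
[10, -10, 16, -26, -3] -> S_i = Random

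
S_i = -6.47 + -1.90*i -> [-6.47, -8.37, -10.27, -12.17, -14.07]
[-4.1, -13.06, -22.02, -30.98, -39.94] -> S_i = -4.10 + -8.96*i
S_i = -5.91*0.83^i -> [-5.91, -4.91, -4.07, -3.38, -2.8]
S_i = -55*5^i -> [-55, -275, -1375, -6875, -34375]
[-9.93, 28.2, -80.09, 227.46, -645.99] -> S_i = -9.93*(-2.84)^i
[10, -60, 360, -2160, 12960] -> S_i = 10*-6^i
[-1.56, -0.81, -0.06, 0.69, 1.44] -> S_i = -1.56 + 0.75*i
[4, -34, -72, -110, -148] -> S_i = 4 + -38*i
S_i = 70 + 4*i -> [70, 74, 78, 82, 86]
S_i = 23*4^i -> [23, 92, 368, 1472, 5888]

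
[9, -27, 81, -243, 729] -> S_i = 9*-3^i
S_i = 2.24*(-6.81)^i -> [2.24, -15.25, 103.88, -707.44, 4817.66]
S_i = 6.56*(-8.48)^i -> [6.56, -55.63, 471.73, -4000.29, 33922.45]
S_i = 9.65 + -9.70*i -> [9.65, -0.05, -9.75, -19.45, -29.15]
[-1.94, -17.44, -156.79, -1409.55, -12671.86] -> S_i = -1.94*8.99^i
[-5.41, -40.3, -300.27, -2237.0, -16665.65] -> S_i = -5.41*7.45^i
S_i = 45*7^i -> [45, 315, 2205, 15435, 108045]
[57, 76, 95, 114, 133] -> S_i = 57 + 19*i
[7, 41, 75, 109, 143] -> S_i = 7 + 34*i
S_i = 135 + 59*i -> [135, 194, 253, 312, 371]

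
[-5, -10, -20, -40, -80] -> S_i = -5*2^i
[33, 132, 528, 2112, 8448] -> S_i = 33*4^i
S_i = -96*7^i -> [-96, -672, -4704, -32928, -230496]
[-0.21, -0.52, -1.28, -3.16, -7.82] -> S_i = -0.21*2.47^i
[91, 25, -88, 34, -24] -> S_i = Random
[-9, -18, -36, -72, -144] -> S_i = -9*2^i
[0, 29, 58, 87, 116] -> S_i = 0 + 29*i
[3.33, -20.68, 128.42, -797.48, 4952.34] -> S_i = 3.33*(-6.21)^i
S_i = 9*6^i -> [9, 54, 324, 1944, 11664]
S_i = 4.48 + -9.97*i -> [4.48, -5.49, -15.46, -25.43, -35.4]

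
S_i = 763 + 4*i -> [763, 767, 771, 775, 779]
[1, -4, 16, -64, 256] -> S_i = 1*-4^i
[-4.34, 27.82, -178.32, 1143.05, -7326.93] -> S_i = -4.34*(-6.41)^i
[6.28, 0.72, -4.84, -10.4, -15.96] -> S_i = 6.28 + -5.56*i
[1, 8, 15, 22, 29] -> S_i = 1 + 7*i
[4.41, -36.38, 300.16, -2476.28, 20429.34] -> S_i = 4.41*(-8.25)^i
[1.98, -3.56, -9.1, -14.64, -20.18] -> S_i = 1.98 + -5.54*i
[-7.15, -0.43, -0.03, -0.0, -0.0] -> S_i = -7.15*0.06^i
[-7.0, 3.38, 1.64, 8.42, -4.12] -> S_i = Random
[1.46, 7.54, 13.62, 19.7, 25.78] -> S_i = 1.46 + 6.08*i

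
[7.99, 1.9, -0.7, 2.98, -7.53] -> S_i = Random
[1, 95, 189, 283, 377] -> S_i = 1 + 94*i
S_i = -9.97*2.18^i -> [-9.97, -21.73, -47.38, -103.29, -225.18]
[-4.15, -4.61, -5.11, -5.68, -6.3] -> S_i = -4.15*1.11^i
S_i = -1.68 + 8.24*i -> [-1.68, 6.56, 14.8, 23.04, 31.28]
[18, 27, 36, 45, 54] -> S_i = 18 + 9*i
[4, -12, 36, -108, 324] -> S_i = 4*-3^i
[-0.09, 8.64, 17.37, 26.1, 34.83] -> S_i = -0.09 + 8.73*i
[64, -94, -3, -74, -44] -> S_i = Random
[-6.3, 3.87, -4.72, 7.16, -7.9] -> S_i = Random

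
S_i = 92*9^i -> [92, 828, 7452, 67068, 603612]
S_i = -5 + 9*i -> [-5, 4, 13, 22, 31]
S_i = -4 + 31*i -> [-4, 27, 58, 89, 120]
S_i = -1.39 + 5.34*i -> [-1.39, 3.95, 9.29, 14.63, 19.97]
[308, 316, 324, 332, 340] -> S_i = 308 + 8*i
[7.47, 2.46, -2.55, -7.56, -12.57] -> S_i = 7.47 + -5.01*i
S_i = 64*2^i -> [64, 128, 256, 512, 1024]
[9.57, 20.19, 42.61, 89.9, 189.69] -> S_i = 9.57*2.11^i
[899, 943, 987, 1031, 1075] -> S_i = 899 + 44*i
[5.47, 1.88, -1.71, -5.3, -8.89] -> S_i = 5.47 + -3.59*i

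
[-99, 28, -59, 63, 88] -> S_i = Random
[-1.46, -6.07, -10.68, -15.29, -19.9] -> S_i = -1.46 + -4.61*i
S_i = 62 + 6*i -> [62, 68, 74, 80, 86]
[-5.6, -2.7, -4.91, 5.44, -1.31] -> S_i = Random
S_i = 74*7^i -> [74, 518, 3626, 25382, 177674]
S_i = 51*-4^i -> [51, -204, 816, -3264, 13056]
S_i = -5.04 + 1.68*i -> [-5.04, -3.36, -1.68, 0.0, 1.68]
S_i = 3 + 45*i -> [3, 48, 93, 138, 183]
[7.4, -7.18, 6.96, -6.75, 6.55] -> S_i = 7.40*(-0.97)^i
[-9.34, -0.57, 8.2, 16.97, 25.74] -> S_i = -9.34 + 8.77*i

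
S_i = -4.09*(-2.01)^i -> [-4.09, 8.22, -16.52, 33.21, -66.76]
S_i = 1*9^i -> [1, 9, 81, 729, 6561]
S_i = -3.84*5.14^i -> [-3.84, -19.74, -101.45, -521.46, -2680.3]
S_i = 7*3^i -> [7, 21, 63, 189, 567]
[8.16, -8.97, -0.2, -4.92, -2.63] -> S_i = Random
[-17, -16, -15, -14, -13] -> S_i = -17 + 1*i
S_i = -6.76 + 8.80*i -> [-6.76, 2.04, 10.84, 19.64, 28.44]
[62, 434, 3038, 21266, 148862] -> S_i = 62*7^i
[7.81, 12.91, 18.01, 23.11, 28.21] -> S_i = 7.81 + 5.10*i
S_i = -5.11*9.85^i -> [-5.11, -50.33, -495.78, -4883.48, -48102.3]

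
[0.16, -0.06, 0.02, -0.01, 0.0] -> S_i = 0.16*(-0.38)^i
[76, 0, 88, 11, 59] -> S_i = Random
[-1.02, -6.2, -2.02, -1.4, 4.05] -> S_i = Random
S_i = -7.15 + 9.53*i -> [-7.15, 2.38, 11.91, 21.44, 30.97]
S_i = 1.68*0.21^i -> [1.68, 0.35, 0.07, 0.02, 0.0]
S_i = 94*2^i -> [94, 188, 376, 752, 1504]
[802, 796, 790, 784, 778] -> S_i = 802 + -6*i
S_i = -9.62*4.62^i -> [-9.62, -44.44, -205.33, -948.64, -4382.71]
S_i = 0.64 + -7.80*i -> [0.64, -7.16, -14.96, -22.76, -30.56]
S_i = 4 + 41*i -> [4, 45, 86, 127, 168]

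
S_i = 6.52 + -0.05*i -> [6.52, 6.47, 6.42, 6.37, 6.32]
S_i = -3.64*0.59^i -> [-3.64, -2.15, -1.27, -0.75, -0.44]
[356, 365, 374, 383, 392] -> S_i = 356 + 9*i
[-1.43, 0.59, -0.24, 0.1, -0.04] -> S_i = -1.43*(-0.41)^i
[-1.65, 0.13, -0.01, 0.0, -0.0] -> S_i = -1.65*(-0.08)^i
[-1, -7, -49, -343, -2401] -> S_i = -1*7^i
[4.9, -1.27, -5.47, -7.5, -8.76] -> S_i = Random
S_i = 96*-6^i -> [96, -576, 3456, -20736, 124416]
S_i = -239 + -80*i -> [-239, -319, -399, -479, -559]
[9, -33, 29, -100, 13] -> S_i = Random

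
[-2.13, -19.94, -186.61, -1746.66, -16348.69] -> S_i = -2.13*9.36^i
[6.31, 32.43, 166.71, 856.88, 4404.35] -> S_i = 6.31*5.14^i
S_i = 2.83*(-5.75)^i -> [2.83, -16.27, 93.57, -538.01, 3093.55]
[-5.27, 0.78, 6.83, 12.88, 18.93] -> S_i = -5.27 + 6.05*i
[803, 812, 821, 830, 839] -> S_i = 803 + 9*i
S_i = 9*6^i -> [9, 54, 324, 1944, 11664]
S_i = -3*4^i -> [-3, -12, -48, -192, -768]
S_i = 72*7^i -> [72, 504, 3528, 24696, 172872]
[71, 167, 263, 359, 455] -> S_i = 71 + 96*i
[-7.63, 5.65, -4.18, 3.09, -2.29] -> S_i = -7.63*(-0.74)^i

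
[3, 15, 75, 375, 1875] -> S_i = 3*5^i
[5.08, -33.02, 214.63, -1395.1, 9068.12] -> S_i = 5.08*(-6.50)^i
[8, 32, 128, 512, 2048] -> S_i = 8*4^i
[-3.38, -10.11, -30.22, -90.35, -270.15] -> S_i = -3.38*2.99^i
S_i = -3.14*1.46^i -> [-3.14, -4.58, -6.69, -9.77, -14.27]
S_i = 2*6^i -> [2, 12, 72, 432, 2592]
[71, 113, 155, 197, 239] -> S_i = 71 + 42*i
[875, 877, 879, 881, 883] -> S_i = 875 + 2*i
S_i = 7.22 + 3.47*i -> [7.22, 10.69, 14.16, 17.63, 21.1]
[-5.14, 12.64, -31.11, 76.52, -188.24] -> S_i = -5.14*(-2.46)^i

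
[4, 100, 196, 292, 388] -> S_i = 4 + 96*i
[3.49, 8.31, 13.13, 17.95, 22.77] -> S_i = 3.49 + 4.82*i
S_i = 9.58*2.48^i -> [9.58, 23.76, 58.92, 146.12, 362.39]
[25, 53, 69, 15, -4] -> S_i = Random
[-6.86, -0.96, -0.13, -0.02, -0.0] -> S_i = -6.86*0.14^i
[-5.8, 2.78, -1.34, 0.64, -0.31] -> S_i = -5.80*(-0.48)^i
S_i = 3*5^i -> [3, 15, 75, 375, 1875]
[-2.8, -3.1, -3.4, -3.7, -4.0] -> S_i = -2.80 + -0.30*i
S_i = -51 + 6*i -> [-51, -45, -39, -33, -27]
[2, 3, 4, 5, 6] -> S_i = 2 + 1*i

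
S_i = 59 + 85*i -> [59, 144, 229, 314, 399]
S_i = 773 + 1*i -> [773, 774, 775, 776, 777]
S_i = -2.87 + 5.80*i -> [-2.87, 2.93, 8.73, 14.53, 20.33]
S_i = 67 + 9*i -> [67, 76, 85, 94, 103]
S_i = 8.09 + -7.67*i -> [8.09, 0.42, -7.25, -14.92, -22.59]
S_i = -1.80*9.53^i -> [-1.8, -17.15, -163.48, -1557.94, -14847.18]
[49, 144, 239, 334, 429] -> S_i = 49 + 95*i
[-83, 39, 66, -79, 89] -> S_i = Random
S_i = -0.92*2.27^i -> [-0.92, -2.09, -4.74, -10.76, -24.43]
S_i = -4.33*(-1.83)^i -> [-4.33, 7.92, -14.5, 26.54, -48.56]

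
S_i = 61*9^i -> [61, 549, 4941, 44469, 400221]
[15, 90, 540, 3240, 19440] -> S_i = 15*6^i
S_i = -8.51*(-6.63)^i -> [-8.51, 56.42, -374.07, 2480.11, -16443.1]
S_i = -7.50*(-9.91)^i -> [-7.5, 74.32, -736.56, 7299.32, -72336.23]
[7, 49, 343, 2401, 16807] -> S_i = 7*7^i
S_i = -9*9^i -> [-9, -81, -729, -6561, -59049]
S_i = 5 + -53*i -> [5, -48, -101, -154, -207]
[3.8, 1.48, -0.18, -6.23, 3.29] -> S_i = Random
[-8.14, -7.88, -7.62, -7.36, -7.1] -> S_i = -8.14 + 0.26*i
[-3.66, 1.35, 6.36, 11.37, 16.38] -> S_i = -3.66 + 5.01*i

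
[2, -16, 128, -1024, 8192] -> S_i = 2*-8^i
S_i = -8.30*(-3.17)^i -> [-8.3, 26.31, -83.41, 264.4, -838.14]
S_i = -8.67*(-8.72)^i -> [-8.67, 75.6, -659.25, 5748.69, -50128.54]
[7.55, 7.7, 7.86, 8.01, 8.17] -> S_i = 7.55*1.02^i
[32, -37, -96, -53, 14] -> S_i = Random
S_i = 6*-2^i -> [6, -12, 24, -48, 96]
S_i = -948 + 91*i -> [-948, -857, -766, -675, -584]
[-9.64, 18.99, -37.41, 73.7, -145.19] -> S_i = -9.64*(-1.97)^i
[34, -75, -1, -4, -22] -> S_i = Random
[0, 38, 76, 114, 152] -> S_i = 0 + 38*i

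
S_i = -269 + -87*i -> [-269, -356, -443, -530, -617]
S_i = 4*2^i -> [4, 8, 16, 32, 64]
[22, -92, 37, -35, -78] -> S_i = Random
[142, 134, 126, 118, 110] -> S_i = 142 + -8*i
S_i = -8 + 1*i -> [-8, -7, -6, -5, -4]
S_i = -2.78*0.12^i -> [-2.78, -0.33, -0.04, -0.0, -0.0]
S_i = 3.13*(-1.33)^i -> [3.13, -4.16, 5.54, -7.36, 9.79]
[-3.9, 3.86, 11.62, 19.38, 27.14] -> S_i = -3.90 + 7.76*i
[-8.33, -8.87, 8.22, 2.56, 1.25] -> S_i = Random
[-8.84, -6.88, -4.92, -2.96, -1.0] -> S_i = -8.84 + 1.96*i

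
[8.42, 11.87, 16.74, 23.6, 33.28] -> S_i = 8.42*1.41^i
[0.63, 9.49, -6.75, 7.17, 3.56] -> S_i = Random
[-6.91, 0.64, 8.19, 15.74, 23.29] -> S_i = -6.91 + 7.55*i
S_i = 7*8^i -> [7, 56, 448, 3584, 28672]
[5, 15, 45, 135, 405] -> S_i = 5*3^i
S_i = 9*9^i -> [9, 81, 729, 6561, 59049]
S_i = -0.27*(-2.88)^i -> [-0.27, 0.78, -2.24, 6.45, -18.58]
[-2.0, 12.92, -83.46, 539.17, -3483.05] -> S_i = -2.00*(-6.46)^i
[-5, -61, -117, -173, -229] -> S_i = -5 + -56*i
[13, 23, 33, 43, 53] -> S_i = 13 + 10*i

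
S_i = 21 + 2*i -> [21, 23, 25, 27, 29]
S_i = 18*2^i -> [18, 36, 72, 144, 288]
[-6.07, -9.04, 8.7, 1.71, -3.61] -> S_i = Random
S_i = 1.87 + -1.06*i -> [1.87, 0.81, -0.25, -1.31, -2.37]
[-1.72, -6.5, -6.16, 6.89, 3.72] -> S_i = Random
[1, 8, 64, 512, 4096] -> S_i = 1*8^i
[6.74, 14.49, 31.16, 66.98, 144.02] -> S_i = 6.74*2.15^i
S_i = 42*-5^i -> [42, -210, 1050, -5250, 26250]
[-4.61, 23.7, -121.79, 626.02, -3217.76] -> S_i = -4.61*(-5.14)^i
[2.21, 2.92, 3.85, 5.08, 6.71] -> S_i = 2.21*1.32^i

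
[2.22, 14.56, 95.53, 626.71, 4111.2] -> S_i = 2.22*6.56^i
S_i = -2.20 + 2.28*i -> [-2.2, 0.08, 2.36, 4.64, 6.92]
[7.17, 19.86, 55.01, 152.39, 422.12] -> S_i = 7.17*2.77^i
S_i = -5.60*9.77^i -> [-5.6, -54.71, -534.54, -5222.42, -51023.03]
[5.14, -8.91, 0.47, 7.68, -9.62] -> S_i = Random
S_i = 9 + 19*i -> [9, 28, 47, 66, 85]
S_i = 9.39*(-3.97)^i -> [9.39, -37.28, 147.99, -587.54, 2332.53]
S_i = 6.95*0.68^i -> [6.95, 4.73, 3.21, 2.19, 1.49]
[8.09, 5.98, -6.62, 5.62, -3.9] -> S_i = Random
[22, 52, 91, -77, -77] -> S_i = Random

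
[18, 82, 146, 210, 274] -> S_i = 18 + 64*i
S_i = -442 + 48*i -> [-442, -394, -346, -298, -250]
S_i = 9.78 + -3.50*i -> [9.78, 6.28, 2.78, -0.72, -4.22]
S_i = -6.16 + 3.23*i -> [-6.16, -2.93, 0.3, 3.53, 6.76]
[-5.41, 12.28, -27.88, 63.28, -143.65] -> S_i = -5.41*(-2.27)^i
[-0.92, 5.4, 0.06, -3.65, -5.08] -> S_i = Random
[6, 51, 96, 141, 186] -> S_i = 6 + 45*i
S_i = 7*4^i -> [7, 28, 112, 448, 1792]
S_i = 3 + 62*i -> [3, 65, 127, 189, 251]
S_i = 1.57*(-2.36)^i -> [1.57, -3.71, 8.74, -20.64, 48.7]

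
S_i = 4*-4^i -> [4, -16, 64, -256, 1024]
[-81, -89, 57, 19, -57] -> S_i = Random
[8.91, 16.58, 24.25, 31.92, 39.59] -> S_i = 8.91 + 7.67*i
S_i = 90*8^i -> [90, 720, 5760, 46080, 368640]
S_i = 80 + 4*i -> [80, 84, 88, 92, 96]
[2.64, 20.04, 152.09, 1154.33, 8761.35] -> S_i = 2.64*7.59^i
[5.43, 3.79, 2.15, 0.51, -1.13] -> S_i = 5.43 + -1.64*i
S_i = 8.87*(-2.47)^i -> [8.87, -21.91, 54.11, -133.66, 330.15]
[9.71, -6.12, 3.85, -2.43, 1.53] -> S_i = 9.71*(-0.63)^i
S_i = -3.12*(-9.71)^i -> [-3.12, 30.3, -294.17, 2856.36, -27735.21]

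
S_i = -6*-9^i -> [-6, 54, -486, 4374, -39366]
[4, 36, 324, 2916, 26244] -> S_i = 4*9^i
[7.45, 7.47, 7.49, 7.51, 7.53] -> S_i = 7.45 + 0.02*i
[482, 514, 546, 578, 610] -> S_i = 482 + 32*i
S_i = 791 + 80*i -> [791, 871, 951, 1031, 1111]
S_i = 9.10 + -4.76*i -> [9.1, 4.34, -0.42, -5.18, -9.94]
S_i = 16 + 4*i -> [16, 20, 24, 28, 32]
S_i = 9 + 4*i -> [9, 13, 17, 21, 25]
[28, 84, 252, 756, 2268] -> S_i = 28*3^i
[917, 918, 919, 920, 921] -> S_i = 917 + 1*i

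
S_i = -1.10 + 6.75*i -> [-1.1, 5.65, 12.4, 19.15, 25.9]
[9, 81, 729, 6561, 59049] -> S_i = 9*9^i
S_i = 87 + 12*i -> [87, 99, 111, 123, 135]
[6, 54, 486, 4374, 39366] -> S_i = 6*9^i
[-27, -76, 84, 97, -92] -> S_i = Random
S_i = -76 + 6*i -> [-76, -70, -64, -58, -52]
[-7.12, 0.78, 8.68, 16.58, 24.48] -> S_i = -7.12 + 7.90*i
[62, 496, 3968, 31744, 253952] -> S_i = 62*8^i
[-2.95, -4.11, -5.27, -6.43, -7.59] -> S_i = -2.95 + -1.16*i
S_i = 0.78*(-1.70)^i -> [0.78, -1.33, 2.25, -3.83, 6.51]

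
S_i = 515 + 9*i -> [515, 524, 533, 542, 551]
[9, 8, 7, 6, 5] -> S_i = 9 + -1*i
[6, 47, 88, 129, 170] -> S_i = 6 + 41*i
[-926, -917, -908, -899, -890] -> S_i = -926 + 9*i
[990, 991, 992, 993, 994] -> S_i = 990 + 1*i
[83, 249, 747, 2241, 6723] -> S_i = 83*3^i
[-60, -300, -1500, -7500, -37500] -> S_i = -60*5^i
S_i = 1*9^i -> [1, 9, 81, 729, 6561]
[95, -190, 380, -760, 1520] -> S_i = 95*-2^i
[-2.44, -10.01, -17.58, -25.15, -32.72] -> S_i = -2.44 + -7.57*i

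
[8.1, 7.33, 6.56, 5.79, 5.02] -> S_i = 8.10 + -0.77*i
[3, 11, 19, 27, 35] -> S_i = 3 + 8*i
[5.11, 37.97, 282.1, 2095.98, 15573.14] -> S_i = 5.11*7.43^i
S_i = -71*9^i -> [-71, -639, -5751, -51759, -465831]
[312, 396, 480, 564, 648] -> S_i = 312 + 84*i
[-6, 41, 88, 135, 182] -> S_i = -6 + 47*i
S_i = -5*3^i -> [-5, -15, -45, -135, -405]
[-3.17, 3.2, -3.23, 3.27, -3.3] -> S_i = -3.17*(-1.01)^i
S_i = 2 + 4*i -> [2, 6, 10, 14, 18]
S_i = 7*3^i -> [7, 21, 63, 189, 567]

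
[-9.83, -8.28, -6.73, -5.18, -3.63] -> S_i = -9.83 + 1.55*i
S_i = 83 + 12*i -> [83, 95, 107, 119, 131]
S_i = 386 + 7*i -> [386, 393, 400, 407, 414]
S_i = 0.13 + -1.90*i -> [0.13, -1.77, -3.67, -5.57, -7.47]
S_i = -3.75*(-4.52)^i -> [-3.75, 16.95, -76.61, 346.3, -1565.25]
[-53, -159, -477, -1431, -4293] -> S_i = -53*3^i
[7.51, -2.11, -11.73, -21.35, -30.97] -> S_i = 7.51 + -9.62*i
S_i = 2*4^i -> [2, 8, 32, 128, 512]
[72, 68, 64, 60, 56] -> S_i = 72 + -4*i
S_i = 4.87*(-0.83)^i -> [4.87, -4.04, 3.35, -2.78, 2.31]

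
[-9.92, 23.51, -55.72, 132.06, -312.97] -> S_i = -9.92*(-2.37)^i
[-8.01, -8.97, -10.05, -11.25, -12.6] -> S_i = -8.01*1.12^i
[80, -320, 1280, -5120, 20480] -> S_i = 80*-4^i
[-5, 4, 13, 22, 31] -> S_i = -5 + 9*i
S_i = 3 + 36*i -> [3, 39, 75, 111, 147]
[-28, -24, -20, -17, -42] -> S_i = Random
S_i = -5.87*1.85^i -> [-5.87, -10.86, -20.09, -37.17, -68.76]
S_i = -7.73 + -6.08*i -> [-7.73, -13.81, -19.89, -25.97, -32.05]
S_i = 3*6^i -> [3, 18, 108, 648, 3888]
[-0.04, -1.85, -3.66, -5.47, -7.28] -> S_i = -0.04 + -1.81*i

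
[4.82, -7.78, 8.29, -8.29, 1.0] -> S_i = Random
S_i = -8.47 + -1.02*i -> [-8.47, -9.49, -10.51, -11.53, -12.55]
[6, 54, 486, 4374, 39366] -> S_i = 6*9^i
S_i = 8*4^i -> [8, 32, 128, 512, 2048]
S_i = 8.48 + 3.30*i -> [8.48, 11.78, 15.08, 18.38, 21.68]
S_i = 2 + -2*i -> [2, 0, -2, -4, -6]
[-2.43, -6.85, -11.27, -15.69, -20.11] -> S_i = -2.43 + -4.42*i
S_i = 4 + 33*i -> [4, 37, 70, 103, 136]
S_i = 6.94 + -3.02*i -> [6.94, 3.92, 0.9, -2.12, -5.14]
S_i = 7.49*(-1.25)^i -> [7.49, -9.36, 11.7, -14.63, 18.29]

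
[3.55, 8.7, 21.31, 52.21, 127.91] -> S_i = 3.55*2.45^i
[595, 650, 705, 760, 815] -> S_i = 595 + 55*i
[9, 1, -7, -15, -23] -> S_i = 9 + -8*i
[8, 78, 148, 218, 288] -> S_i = 8 + 70*i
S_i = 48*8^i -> [48, 384, 3072, 24576, 196608]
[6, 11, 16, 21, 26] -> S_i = 6 + 5*i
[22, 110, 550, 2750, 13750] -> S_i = 22*5^i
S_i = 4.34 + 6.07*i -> [4.34, 10.41, 16.48, 22.55, 28.62]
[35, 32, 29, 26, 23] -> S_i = 35 + -3*i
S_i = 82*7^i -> [82, 574, 4018, 28126, 196882]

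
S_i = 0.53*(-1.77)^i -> [0.53, -0.94, 1.66, -2.94, 5.2]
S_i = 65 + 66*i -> [65, 131, 197, 263, 329]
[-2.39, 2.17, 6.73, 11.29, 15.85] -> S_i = -2.39 + 4.56*i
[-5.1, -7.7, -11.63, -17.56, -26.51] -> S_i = -5.10*1.51^i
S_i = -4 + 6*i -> [-4, 2, 8, 14, 20]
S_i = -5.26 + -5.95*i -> [-5.26, -11.21, -17.16, -23.11, -29.06]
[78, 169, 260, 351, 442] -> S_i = 78 + 91*i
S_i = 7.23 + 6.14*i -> [7.23, 13.37, 19.51, 25.65, 31.79]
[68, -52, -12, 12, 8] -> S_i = Random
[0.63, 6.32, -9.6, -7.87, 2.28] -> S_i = Random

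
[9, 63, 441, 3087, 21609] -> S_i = 9*7^i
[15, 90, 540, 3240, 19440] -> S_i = 15*6^i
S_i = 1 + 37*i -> [1, 38, 75, 112, 149]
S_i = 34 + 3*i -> [34, 37, 40, 43, 46]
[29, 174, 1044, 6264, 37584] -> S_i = 29*6^i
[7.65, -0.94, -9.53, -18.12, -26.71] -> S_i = 7.65 + -8.59*i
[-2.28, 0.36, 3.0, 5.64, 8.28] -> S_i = -2.28 + 2.64*i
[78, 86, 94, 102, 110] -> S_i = 78 + 8*i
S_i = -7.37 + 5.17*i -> [-7.37, -2.2, 2.97, 8.14, 13.31]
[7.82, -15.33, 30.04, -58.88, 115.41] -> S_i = 7.82*(-1.96)^i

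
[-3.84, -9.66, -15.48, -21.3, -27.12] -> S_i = -3.84 + -5.82*i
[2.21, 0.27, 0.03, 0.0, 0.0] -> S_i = 2.21*0.12^i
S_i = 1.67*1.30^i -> [1.67, 2.17, 2.82, 3.67, 4.77]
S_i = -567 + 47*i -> [-567, -520, -473, -426, -379]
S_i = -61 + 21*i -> [-61, -40, -19, 2, 23]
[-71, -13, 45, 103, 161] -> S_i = -71 + 58*i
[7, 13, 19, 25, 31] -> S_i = 7 + 6*i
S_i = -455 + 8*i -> [-455, -447, -439, -431, -423]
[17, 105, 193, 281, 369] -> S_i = 17 + 88*i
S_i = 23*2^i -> [23, 46, 92, 184, 368]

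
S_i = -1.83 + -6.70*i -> [-1.83, -8.53, -15.23, -21.93, -28.63]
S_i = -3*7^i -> [-3, -21, -147, -1029, -7203]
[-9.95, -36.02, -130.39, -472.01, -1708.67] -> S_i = -9.95*3.62^i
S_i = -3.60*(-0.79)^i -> [-3.6, 2.84, -2.25, 1.77, -1.4]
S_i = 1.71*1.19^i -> [1.71, 2.03, 2.42, 2.88, 3.43]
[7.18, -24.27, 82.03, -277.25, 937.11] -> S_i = 7.18*(-3.38)^i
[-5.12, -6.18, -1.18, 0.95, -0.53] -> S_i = Random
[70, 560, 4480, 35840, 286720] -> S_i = 70*8^i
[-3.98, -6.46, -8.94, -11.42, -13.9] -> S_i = -3.98 + -2.48*i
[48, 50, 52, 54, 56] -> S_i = 48 + 2*i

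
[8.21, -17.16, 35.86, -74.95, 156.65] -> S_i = 8.21*(-2.09)^i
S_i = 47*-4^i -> [47, -188, 752, -3008, 12032]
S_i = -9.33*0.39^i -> [-9.33, -3.64, -1.42, -0.55, -0.22]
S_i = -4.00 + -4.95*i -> [-4.0, -8.95, -13.9, -18.85, -23.8]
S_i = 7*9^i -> [7, 63, 567, 5103, 45927]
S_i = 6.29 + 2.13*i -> [6.29, 8.42, 10.55, 12.68, 14.81]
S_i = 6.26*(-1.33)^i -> [6.26, -8.33, 11.07, -14.73, 19.59]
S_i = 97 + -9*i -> [97, 88, 79, 70, 61]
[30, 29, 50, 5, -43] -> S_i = Random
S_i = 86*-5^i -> [86, -430, 2150, -10750, 53750]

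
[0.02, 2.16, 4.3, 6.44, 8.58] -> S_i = 0.02 + 2.14*i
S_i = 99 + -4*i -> [99, 95, 91, 87, 83]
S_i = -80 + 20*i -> [-80, -60, -40, -20, 0]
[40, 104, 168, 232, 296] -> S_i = 40 + 64*i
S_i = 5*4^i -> [5, 20, 80, 320, 1280]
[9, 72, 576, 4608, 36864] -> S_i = 9*8^i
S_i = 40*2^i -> [40, 80, 160, 320, 640]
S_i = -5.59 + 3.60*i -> [-5.59, -1.99, 1.61, 5.21, 8.81]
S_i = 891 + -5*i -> [891, 886, 881, 876, 871]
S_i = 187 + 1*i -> [187, 188, 189, 190, 191]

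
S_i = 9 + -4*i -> [9, 5, 1, -3, -7]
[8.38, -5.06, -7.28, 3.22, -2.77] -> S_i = Random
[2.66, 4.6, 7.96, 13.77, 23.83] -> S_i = 2.66*1.73^i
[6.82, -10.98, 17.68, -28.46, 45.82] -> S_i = 6.82*(-1.61)^i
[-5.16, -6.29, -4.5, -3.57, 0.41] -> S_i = Random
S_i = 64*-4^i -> [64, -256, 1024, -4096, 16384]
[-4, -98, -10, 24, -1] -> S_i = Random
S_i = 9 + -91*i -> [9, -82, -173, -264, -355]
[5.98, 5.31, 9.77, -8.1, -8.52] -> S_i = Random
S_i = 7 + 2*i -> [7, 9, 11, 13, 15]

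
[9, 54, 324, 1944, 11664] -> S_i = 9*6^i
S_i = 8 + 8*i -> [8, 16, 24, 32, 40]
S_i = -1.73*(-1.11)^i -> [-1.73, 1.92, -2.13, 2.37, -2.63]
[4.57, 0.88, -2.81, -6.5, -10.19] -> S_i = 4.57 + -3.69*i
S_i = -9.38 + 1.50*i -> [-9.38, -7.88, -6.38, -4.88, -3.38]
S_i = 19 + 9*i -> [19, 28, 37, 46, 55]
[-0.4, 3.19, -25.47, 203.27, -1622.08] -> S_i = -0.40*(-7.98)^i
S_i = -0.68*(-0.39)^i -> [-0.68, 0.27, -0.1, 0.04, -0.02]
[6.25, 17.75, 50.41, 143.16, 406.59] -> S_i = 6.25*2.84^i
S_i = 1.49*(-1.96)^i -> [1.49, -2.92, 5.72, -11.22, 21.99]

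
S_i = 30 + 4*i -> [30, 34, 38, 42, 46]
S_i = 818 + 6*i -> [818, 824, 830, 836, 842]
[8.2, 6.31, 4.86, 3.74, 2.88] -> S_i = 8.20*0.77^i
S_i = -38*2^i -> [-38, -76, -152, -304, -608]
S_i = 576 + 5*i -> [576, 581, 586, 591, 596]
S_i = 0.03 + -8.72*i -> [0.03, -8.69, -17.41, -26.13, -34.85]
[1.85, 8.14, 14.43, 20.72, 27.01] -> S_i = 1.85 + 6.29*i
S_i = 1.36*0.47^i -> [1.36, 0.64, 0.3, 0.14, 0.07]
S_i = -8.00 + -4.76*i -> [-8.0, -12.76, -17.52, -22.28, -27.04]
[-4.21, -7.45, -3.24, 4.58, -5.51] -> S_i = Random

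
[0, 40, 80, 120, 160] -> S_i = 0 + 40*i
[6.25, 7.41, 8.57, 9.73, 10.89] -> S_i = 6.25 + 1.16*i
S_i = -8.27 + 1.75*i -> [-8.27, -6.52, -4.77, -3.02, -1.27]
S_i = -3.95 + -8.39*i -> [-3.95, -12.34, -20.73, -29.12, -37.51]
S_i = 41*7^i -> [41, 287, 2009, 14063, 98441]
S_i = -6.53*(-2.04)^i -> [-6.53, 13.32, -27.18, 55.44, -113.09]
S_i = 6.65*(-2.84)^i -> [6.65, -18.89, 53.64, -152.33, 432.61]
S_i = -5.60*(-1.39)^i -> [-5.6, 7.78, -10.82, 15.04, -20.9]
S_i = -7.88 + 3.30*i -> [-7.88, -4.58, -1.28, 2.02, 5.32]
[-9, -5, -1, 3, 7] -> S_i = -9 + 4*i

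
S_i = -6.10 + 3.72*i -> [-6.1, -2.38, 1.34, 5.06, 8.78]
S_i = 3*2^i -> [3, 6, 12, 24, 48]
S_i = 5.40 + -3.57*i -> [5.4, 1.83, -1.74, -5.31, -8.88]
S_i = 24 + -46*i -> [24, -22, -68, -114, -160]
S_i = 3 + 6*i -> [3, 9, 15, 21, 27]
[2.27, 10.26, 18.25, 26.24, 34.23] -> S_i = 2.27 + 7.99*i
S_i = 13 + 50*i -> [13, 63, 113, 163, 213]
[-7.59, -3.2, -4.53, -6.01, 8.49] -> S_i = Random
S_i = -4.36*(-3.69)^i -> [-4.36, 16.09, -59.37, 219.06, -808.34]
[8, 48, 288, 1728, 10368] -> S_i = 8*6^i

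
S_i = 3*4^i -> [3, 12, 48, 192, 768]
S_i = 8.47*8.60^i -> [8.47, 72.84, 626.44, 5387.39, 46331.59]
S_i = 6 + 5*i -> [6, 11, 16, 21, 26]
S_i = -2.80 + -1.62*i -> [-2.8, -4.42, -6.04, -7.66, -9.28]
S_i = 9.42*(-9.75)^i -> [9.42, -91.84, 895.49, -8731.02, 85127.4]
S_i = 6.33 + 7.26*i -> [6.33, 13.59, 20.85, 28.11, 35.37]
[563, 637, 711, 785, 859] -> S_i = 563 + 74*i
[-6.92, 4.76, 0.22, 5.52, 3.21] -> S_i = Random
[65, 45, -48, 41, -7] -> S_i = Random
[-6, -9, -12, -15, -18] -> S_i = -6 + -3*i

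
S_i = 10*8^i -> [10, 80, 640, 5120, 40960]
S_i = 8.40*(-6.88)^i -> [8.4, -57.79, 397.61, -2735.55, 18820.58]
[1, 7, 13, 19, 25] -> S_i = 1 + 6*i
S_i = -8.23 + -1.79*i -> [-8.23, -10.02, -11.81, -13.6, -15.39]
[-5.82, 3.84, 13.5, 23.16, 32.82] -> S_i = -5.82 + 9.66*i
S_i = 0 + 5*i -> [0, 5, 10, 15, 20]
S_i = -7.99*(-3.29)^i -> [-7.99, 26.29, -86.48, 284.53, -936.12]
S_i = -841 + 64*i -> [-841, -777, -713, -649, -585]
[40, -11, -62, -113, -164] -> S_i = 40 + -51*i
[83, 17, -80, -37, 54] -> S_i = Random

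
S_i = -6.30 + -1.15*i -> [-6.3, -7.45, -8.6, -9.75, -10.9]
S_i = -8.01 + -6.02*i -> [-8.01, -14.03, -20.05, -26.07, -32.09]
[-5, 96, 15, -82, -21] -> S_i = Random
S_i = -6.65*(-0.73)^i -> [-6.65, 4.85, -3.54, 2.59, -1.89]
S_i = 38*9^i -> [38, 342, 3078, 27702, 249318]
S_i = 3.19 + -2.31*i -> [3.19, 0.88, -1.43, -3.74, -6.05]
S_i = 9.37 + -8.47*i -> [9.37, 0.9, -7.57, -16.04, -24.51]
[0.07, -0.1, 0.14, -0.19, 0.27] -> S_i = 0.07*(-1.40)^i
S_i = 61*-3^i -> [61, -183, 549, -1647, 4941]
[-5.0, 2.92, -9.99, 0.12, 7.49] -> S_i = Random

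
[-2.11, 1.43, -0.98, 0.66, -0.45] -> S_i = -2.11*(-0.68)^i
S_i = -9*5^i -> [-9, -45, -225, -1125, -5625]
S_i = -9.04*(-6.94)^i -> [-9.04, 62.74, -435.4, 3021.67, -20970.38]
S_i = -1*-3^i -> [-1, 3, -9, 27, -81]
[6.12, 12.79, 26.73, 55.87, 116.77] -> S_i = 6.12*2.09^i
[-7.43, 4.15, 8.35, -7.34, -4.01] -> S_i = Random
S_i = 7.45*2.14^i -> [7.45, 15.94, 34.12, 73.01, 156.25]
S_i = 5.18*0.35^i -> [5.18, 1.81, 0.63, 0.22, 0.08]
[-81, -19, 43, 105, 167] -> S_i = -81 + 62*i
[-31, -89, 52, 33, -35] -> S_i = Random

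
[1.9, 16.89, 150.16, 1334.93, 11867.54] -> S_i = 1.90*8.89^i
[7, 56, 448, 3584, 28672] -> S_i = 7*8^i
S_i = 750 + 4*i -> [750, 754, 758, 762, 766]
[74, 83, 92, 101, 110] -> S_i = 74 + 9*i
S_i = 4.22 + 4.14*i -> [4.22, 8.36, 12.5, 16.64, 20.78]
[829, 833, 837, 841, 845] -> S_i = 829 + 4*i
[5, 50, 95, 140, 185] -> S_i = 5 + 45*i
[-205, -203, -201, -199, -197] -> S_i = -205 + 2*i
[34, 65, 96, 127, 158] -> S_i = 34 + 31*i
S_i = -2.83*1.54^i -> [-2.83, -4.36, -6.71, -10.34, -15.92]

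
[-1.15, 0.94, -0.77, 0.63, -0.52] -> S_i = -1.15*(-0.82)^i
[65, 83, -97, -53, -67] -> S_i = Random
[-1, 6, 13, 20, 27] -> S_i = -1 + 7*i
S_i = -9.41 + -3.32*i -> [-9.41, -12.73, -16.05, -19.37, -22.69]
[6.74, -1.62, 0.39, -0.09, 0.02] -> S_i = 6.74*(-0.24)^i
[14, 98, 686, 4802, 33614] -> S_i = 14*7^i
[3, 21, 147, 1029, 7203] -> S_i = 3*7^i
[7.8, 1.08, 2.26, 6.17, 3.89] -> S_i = Random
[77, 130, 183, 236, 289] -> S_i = 77 + 53*i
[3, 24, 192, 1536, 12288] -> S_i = 3*8^i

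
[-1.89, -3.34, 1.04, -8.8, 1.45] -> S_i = Random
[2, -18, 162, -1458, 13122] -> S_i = 2*-9^i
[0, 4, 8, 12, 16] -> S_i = 0 + 4*i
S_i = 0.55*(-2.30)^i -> [0.55, -1.26, 2.91, -6.69, 15.39]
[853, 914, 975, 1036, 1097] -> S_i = 853 + 61*i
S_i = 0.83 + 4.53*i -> [0.83, 5.36, 9.89, 14.42, 18.95]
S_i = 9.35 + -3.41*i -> [9.35, 5.94, 2.53, -0.88, -4.29]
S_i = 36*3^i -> [36, 108, 324, 972, 2916]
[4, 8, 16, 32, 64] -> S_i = 4*2^i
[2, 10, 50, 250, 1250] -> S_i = 2*5^i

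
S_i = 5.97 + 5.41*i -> [5.97, 11.38, 16.79, 22.2, 27.61]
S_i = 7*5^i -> [7, 35, 175, 875, 4375]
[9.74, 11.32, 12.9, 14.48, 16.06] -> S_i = 9.74 + 1.58*i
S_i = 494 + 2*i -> [494, 496, 498, 500, 502]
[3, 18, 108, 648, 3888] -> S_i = 3*6^i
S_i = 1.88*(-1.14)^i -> [1.88, -2.14, 2.44, -2.79, 3.18]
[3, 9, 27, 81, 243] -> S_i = 3*3^i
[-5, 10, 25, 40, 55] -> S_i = -5 + 15*i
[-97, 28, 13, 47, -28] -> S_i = Random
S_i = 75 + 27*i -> [75, 102, 129, 156, 183]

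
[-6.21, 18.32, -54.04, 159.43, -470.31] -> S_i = -6.21*(-2.95)^i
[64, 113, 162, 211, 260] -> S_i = 64 + 49*i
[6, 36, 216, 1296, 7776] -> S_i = 6*6^i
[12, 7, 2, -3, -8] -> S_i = 12 + -5*i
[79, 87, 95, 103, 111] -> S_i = 79 + 8*i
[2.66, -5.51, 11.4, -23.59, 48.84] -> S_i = 2.66*(-2.07)^i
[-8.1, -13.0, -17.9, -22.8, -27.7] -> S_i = -8.10 + -4.90*i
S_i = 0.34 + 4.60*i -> [0.34, 4.94, 9.54, 14.14, 18.74]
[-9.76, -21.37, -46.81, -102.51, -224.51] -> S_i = -9.76*2.19^i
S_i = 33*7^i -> [33, 231, 1617, 11319, 79233]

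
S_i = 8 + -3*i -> [8, 5, 2, -1, -4]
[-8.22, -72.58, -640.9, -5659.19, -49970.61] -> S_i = -8.22*8.83^i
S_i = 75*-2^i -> [75, -150, 300, -600, 1200]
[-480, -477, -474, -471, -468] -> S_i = -480 + 3*i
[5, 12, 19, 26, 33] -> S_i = 5 + 7*i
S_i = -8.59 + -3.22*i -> [-8.59, -11.81, -15.03, -18.25, -21.47]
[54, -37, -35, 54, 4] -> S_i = Random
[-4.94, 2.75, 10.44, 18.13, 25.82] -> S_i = -4.94 + 7.69*i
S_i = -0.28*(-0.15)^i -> [-0.28, 0.04, -0.01, 0.0, -0.0]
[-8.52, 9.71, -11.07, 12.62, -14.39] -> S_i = -8.52*(-1.14)^i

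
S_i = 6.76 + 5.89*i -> [6.76, 12.65, 18.54, 24.43, 30.32]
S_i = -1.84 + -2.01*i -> [-1.84, -3.85, -5.86, -7.87, -9.88]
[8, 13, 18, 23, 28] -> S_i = 8 + 5*i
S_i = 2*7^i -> [2, 14, 98, 686, 4802]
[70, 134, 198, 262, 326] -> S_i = 70 + 64*i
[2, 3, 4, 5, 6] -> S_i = 2 + 1*i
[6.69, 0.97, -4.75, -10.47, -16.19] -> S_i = 6.69 + -5.72*i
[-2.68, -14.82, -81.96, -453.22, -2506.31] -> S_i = -2.68*5.53^i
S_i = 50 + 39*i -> [50, 89, 128, 167, 206]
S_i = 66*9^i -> [66, 594, 5346, 48114, 433026]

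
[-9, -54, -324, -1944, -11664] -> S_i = -9*6^i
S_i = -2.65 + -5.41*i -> [-2.65, -8.06, -13.47, -18.88, -24.29]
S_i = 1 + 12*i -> [1, 13, 25, 37, 49]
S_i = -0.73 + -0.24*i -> [-0.73, -0.97, -1.21, -1.45, -1.69]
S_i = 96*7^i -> [96, 672, 4704, 32928, 230496]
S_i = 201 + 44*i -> [201, 245, 289, 333, 377]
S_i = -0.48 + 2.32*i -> [-0.48, 1.84, 4.16, 6.48, 8.8]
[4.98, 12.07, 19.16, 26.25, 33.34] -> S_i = 4.98 + 7.09*i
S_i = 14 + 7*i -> [14, 21, 28, 35, 42]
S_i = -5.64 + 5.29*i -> [-5.64, -0.35, 4.94, 10.23, 15.52]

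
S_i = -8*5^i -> [-8, -40, -200, -1000, -5000]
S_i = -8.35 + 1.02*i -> [-8.35, -7.33, -6.31, -5.29, -4.27]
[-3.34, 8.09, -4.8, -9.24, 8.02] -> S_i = Random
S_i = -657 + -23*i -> [-657, -680, -703, -726, -749]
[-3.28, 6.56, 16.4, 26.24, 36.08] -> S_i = -3.28 + 9.84*i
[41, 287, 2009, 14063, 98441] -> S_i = 41*7^i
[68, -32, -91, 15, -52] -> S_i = Random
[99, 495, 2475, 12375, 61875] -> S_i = 99*5^i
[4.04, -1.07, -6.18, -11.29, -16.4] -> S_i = 4.04 + -5.11*i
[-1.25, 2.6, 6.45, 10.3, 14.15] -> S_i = -1.25 + 3.85*i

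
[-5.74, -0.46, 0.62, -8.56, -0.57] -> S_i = Random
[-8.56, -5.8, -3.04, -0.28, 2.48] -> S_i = -8.56 + 2.76*i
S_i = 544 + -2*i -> [544, 542, 540, 538, 536]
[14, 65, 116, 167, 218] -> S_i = 14 + 51*i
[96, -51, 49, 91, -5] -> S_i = Random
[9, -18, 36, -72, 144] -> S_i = 9*-2^i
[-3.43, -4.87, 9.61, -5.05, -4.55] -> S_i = Random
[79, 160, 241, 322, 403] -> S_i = 79 + 81*i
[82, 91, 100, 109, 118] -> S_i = 82 + 9*i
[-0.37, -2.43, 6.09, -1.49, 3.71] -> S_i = Random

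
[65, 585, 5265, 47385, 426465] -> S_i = 65*9^i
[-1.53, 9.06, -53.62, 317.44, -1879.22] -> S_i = -1.53*(-5.92)^i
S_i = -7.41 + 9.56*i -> [-7.41, 2.15, 11.71, 21.27, 30.83]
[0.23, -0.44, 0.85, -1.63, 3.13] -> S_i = 0.23*(-1.92)^i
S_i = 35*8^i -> [35, 280, 2240, 17920, 143360]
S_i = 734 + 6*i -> [734, 740, 746, 752, 758]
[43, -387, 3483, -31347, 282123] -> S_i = 43*-9^i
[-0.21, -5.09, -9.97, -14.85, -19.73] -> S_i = -0.21 + -4.88*i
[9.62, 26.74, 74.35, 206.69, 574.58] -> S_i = 9.62*2.78^i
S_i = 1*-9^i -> [1, -9, 81, -729, 6561]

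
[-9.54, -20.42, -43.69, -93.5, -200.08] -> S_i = -9.54*2.14^i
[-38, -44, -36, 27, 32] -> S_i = Random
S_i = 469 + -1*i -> [469, 468, 467, 466, 465]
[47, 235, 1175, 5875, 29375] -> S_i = 47*5^i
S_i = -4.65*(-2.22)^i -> [-4.65, 10.32, -22.92, 50.88, -112.94]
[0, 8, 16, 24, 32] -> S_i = 0 + 8*i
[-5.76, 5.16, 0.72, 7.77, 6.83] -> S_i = Random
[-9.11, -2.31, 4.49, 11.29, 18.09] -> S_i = -9.11 + 6.80*i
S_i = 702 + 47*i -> [702, 749, 796, 843, 890]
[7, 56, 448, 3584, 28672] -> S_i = 7*8^i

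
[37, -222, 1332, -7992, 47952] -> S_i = 37*-6^i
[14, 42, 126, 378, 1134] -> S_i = 14*3^i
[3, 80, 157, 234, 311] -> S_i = 3 + 77*i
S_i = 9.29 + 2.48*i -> [9.29, 11.77, 14.25, 16.73, 19.21]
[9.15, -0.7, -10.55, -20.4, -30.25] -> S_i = 9.15 + -9.85*i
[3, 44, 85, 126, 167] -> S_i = 3 + 41*i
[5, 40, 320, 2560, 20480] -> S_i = 5*8^i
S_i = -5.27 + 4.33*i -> [-5.27, -0.94, 3.39, 7.72, 12.05]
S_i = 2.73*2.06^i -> [2.73, 5.62, 11.59, 23.87, 49.16]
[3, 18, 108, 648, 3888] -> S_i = 3*6^i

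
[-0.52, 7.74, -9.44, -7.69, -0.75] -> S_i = Random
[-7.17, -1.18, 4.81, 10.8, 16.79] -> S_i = -7.17 + 5.99*i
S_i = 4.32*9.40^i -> [4.32, 40.61, 381.72, 3588.12, 33728.36]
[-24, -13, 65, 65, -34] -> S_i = Random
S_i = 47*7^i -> [47, 329, 2303, 16121, 112847]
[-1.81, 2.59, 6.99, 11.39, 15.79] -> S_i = -1.81 + 4.40*i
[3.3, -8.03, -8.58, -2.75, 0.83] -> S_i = Random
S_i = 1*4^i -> [1, 4, 16, 64, 256]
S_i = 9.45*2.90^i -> [9.45, 27.4, 79.47, 230.48, 668.38]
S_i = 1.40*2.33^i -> [1.4, 3.26, 7.6, 17.71, 41.26]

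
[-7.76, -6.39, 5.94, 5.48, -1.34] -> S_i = Random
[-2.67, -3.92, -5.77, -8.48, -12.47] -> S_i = -2.67*1.47^i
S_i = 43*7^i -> [43, 301, 2107, 14749, 103243]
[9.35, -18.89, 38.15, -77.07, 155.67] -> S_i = 9.35*(-2.02)^i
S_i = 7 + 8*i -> [7, 15, 23, 31, 39]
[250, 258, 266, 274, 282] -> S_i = 250 + 8*i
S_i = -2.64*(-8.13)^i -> [-2.64, 21.46, -174.5, 1418.65, -11533.63]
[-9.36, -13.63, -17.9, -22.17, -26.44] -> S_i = -9.36 + -4.27*i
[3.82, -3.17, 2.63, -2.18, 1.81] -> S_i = 3.82*(-0.83)^i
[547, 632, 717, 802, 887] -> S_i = 547 + 85*i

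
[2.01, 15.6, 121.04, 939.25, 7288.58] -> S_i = 2.01*7.76^i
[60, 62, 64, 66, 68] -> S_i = 60 + 2*i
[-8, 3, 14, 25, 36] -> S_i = -8 + 11*i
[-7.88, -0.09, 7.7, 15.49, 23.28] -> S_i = -7.88 + 7.79*i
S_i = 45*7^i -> [45, 315, 2205, 15435, 108045]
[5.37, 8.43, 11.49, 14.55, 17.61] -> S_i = 5.37 + 3.06*i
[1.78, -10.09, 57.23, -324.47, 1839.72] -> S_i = 1.78*(-5.67)^i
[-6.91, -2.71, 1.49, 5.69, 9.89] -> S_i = -6.91 + 4.20*i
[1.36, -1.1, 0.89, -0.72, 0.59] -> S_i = 1.36*(-0.81)^i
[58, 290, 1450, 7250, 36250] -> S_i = 58*5^i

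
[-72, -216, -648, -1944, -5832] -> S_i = -72*3^i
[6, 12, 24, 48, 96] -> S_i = 6*2^i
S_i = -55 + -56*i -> [-55, -111, -167, -223, -279]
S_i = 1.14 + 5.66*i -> [1.14, 6.8, 12.46, 18.12, 23.78]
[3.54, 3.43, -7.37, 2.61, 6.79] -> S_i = Random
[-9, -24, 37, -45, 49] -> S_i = Random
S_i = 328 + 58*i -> [328, 386, 444, 502, 560]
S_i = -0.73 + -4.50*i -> [-0.73, -5.23, -9.73, -14.23, -18.73]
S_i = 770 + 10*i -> [770, 780, 790, 800, 810]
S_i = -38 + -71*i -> [-38, -109, -180, -251, -322]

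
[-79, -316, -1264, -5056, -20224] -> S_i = -79*4^i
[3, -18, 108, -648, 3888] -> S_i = 3*-6^i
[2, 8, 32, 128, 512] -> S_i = 2*4^i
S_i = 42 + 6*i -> [42, 48, 54, 60, 66]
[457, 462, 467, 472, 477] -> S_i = 457 + 5*i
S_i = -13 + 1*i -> [-13, -12, -11, -10, -9]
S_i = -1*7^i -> [-1, -7, -49, -343, -2401]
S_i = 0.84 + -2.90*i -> [0.84, -2.06, -4.96, -7.86, -10.76]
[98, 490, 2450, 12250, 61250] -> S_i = 98*5^i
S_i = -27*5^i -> [-27, -135, -675, -3375, -16875]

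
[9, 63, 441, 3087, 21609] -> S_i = 9*7^i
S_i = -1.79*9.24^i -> [-1.79, -16.54, -152.83, -1412.11, -13047.91]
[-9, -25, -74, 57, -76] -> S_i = Random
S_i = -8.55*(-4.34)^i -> [-8.55, 37.11, -161.04, 698.93, -3033.37]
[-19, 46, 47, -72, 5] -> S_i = Random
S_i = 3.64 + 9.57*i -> [3.64, 13.21, 22.78, 32.35, 41.92]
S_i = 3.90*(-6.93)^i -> [3.9, -27.03, 187.3, -1297.97, 8994.92]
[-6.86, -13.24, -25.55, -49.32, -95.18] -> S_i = -6.86*1.93^i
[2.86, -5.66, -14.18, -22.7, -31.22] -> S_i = 2.86 + -8.52*i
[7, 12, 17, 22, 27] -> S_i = 7 + 5*i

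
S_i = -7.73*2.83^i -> [-7.73, -21.88, -61.91, -175.2, -495.82]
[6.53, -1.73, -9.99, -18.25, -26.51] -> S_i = 6.53 + -8.26*i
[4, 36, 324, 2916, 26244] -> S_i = 4*9^i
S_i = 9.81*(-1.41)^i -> [9.81, -13.83, 19.5, -27.5, 38.77]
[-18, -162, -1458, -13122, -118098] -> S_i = -18*9^i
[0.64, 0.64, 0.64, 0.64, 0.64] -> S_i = 0.64*1.00^i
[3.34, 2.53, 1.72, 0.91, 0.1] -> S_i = 3.34 + -0.81*i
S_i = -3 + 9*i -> [-3, 6, 15, 24, 33]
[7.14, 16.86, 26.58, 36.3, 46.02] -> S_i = 7.14 + 9.72*i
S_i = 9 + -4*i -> [9, 5, 1, -3, -7]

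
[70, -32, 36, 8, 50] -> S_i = Random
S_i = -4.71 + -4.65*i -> [-4.71, -9.36, -14.01, -18.66, -23.31]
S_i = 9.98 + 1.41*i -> [9.98, 11.39, 12.8, 14.21, 15.62]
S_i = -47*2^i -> [-47, -94, -188, -376, -752]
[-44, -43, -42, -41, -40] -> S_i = -44 + 1*i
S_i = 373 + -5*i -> [373, 368, 363, 358, 353]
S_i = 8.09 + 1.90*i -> [8.09, 9.99, 11.89, 13.79, 15.69]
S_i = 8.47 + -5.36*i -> [8.47, 3.11, -2.25, -7.61, -12.97]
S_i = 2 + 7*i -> [2, 9, 16, 23, 30]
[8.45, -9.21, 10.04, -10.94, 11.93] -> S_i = 8.45*(-1.09)^i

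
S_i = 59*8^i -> [59, 472, 3776, 30208, 241664]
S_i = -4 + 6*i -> [-4, 2, 8, 14, 20]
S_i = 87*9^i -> [87, 783, 7047, 63423, 570807]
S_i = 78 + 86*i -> [78, 164, 250, 336, 422]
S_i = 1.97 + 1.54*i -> [1.97, 3.51, 5.05, 6.59, 8.13]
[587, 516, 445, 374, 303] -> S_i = 587 + -71*i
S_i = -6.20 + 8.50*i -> [-6.2, 2.3, 10.8, 19.3, 27.8]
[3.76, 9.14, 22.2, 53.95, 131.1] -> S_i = 3.76*2.43^i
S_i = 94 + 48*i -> [94, 142, 190, 238, 286]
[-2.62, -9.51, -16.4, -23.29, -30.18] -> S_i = -2.62 + -6.89*i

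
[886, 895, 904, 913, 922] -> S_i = 886 + 9*i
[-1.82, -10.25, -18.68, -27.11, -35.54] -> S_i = -1.82 + -8.43*i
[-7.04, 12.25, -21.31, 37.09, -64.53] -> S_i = -7.04*(-1.74)^i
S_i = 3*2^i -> [3, 6, 12, 24, 48]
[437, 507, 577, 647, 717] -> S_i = 437 + 70*i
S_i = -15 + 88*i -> [-15, 73, 161, 249, 337]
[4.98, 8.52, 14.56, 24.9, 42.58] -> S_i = 4.98*1.71^i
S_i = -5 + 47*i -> [-5, 42, 89, 136, 183]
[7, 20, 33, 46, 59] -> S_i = 7 + 13*i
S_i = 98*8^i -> [98, 784, 6272, 50176, 401408]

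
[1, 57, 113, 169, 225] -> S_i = 1 + 56*i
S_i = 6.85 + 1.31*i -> [6.85, 8.16, 9.47, 10.78, 12.09]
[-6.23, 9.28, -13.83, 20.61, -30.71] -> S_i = -6.23*(-1.49)^i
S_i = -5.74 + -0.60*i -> [-5.74, -6.34, -6.94, -7.54, -8.14]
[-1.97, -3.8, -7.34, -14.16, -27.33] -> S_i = -1.97*1.93^i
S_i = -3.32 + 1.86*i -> [-3.32, -1.46, 0.4, 2.26, 4.12]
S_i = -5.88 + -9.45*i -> [-5.88, -15.33, -24.78, -34.23, -43.68]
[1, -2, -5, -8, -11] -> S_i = 1 + -3*i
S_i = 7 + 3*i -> [7, 10, 13, 16, 19]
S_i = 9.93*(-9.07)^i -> [9.93, -90.07, 816.89, -7409.2, 67201.41]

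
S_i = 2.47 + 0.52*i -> [2.47, 2.99, 3.51, 4.03, 4.55]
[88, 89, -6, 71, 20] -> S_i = Random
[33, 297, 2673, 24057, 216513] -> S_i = 33*9^i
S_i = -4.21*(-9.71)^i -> [-4.21, 40.88, -396.94, 3854.25, -37424.76]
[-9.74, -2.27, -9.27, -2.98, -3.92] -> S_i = Random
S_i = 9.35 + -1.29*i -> [9.35, 8.06, 6.77, 5.48, 4.19]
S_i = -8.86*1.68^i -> [-8.86, -14.88, -25.01, -42.01, -70.58]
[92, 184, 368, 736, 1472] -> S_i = 92*2^i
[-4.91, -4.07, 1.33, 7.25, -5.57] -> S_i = Random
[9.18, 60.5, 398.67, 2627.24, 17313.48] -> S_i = 9.18*6.59^i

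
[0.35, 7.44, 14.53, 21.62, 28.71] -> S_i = 0.35 + 7.09*i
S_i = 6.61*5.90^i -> [6.61, 39.0, 230.09, 1357.56, 8009.58]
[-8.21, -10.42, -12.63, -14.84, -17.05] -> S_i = -8.21 + -2.21*i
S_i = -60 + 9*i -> [-60, -51, -42, -33, -24]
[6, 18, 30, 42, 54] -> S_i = 6 + 12*i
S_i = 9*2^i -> [9, 18, 36, 72, 144]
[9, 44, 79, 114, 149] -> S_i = 9 + 35*i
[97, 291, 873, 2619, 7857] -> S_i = 97*3^i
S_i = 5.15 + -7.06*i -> [5.15, -1.91, -8.97, -16.03, -23.09]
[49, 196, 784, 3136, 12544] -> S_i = 49*4^i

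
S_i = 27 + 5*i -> [27, 32, 37, 42, 47]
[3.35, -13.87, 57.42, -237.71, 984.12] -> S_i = 3.35*(-4.14)^i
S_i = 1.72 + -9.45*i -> [1.72, -7.73, -17.18, -26.63, -36.08]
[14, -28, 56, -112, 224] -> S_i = 14*-2^i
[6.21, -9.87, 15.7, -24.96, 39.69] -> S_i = 6.21*(-1.59)^i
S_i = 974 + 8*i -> [974, 982, 990, 998, 1006]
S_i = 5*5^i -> [5, 25, 125, 625, 3125]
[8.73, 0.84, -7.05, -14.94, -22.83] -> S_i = 8.73 + -7.89*i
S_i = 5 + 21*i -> [5, 26, 47, 68, 89]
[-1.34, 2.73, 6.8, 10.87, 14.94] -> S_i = -1.34 + 4.07*i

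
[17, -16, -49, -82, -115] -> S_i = 17 + -33*i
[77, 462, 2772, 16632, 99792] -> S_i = 77*6^i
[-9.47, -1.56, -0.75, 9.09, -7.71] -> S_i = Random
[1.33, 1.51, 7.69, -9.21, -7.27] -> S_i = Random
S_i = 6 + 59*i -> [6, 65, 124, 183, 242]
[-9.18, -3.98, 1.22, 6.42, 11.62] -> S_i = -9.18 + 5.20*i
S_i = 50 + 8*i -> [50, 58, 66, 74, 82]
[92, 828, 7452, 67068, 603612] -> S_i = 92*9^i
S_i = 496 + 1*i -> [496, 497, 498, 499, 500]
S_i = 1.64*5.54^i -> [1.64, 9.09, 50.33, 278.85, 1544.84]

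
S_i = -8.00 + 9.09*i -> [-8.0, 1.09, 10.18, 19.27, 28.36]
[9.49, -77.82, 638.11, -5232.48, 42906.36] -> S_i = 9.49*(-8.20)^i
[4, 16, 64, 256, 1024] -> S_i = 4*4^i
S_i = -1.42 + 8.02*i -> [-1.42, 6.6, 14.62, 22.64, 30.66]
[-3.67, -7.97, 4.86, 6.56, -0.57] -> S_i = Random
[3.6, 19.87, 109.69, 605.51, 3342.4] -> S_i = 3.60*5.52^i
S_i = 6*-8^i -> [6, -48, 384, -3072, 24576]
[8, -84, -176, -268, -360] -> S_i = 8 + -92*i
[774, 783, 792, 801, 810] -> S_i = 774 + 9*i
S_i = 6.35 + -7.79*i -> [6.35, -1.44, -9.23, -17.02, -24.81]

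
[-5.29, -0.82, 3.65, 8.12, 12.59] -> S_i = -5.29 + 4.47*i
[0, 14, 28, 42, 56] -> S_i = 0 + 14*i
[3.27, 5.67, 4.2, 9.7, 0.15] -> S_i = Random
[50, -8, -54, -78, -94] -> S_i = Random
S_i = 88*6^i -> [88, 528, 3168, 19008, 114048]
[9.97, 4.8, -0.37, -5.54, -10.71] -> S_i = 9.97 + -5.17*i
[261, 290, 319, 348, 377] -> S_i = 261 + 29*i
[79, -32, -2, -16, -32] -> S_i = Random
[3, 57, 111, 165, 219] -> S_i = 3 + 54*i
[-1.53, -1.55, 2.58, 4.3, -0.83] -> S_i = Random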